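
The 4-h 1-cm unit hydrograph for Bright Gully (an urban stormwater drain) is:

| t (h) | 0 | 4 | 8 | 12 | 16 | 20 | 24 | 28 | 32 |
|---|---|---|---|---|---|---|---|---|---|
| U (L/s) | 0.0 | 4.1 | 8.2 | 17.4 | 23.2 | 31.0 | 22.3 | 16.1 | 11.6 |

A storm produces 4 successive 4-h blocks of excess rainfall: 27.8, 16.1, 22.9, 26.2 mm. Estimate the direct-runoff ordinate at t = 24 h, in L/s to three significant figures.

By discrete convolution, Q_j = Σ (P_i / 10 mm) · U_{j−i}.
At t = 24 h (j=6): Q = (27.8/10)·22.3 + (16.1/10)·31.0 + (22.9/10)·23.2 + (26.2/10)·17.4 = 211 L/s.

Q ≈ 211 L/s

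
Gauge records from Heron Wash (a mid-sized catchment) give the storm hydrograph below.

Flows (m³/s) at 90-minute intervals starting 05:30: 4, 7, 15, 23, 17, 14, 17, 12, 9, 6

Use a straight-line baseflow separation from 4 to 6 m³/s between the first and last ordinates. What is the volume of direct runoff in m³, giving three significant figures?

V ≈ 4.00 × 10^5 m³

Direct-runoff ordinates (Q − Q_b): 0.00, 2.78, 10.56, 18.33, 12.11, 8.89, 11.67, 6.44, 3.22, 0.00 m³/s.
ΣQ_DR = 74.00 m³/s.
With Δt = 1.5 h = 5400 s, V = ΣQ_DR · Δt = 74.00 × 5400 = 4.00 × 10^5 m³.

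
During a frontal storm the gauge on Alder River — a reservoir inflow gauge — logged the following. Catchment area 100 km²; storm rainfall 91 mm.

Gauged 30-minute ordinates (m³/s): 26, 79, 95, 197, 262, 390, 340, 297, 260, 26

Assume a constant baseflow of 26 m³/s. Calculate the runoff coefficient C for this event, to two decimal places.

C ≈ 0.34

ΣQ_DR = 1712 m³/s; V = ΣQ_DR·Δt = 3.082 × 10^6 m³.
Runoff depth d = V / A = 30.82 mm.
C = d / P = 30.82 / 91 = 0.34.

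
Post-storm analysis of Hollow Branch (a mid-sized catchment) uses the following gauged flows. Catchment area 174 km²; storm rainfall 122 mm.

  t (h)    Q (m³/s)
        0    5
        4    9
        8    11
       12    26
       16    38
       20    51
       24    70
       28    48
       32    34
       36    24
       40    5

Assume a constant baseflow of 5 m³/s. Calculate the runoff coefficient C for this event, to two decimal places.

C ≈ 0.18

ΣQ_DR = 266.0 m³/s; V = ΣQ_DR·Δt = 3.830 × 10^6 m³.
Runoff depth d = V / A = 22.01 mm.
C = d / P = 22.01 / 122 = 0.18.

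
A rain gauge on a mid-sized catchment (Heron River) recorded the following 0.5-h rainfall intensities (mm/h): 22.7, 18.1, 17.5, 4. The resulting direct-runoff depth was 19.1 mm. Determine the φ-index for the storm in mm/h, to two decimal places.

Only the 3 blocks with intensity above φ contribute runoff: 22.7, 18.1, 17.5 mm/h.
Σ(I−φ)·Δt = d  ⇒  (22.7+18.1+17.5 − 3φ)·0.5 = 19.1
φ = (58.30 − 19.1/0.5) / 3 = 6.70 mm/h.

φ ≈ 6.70 mm/h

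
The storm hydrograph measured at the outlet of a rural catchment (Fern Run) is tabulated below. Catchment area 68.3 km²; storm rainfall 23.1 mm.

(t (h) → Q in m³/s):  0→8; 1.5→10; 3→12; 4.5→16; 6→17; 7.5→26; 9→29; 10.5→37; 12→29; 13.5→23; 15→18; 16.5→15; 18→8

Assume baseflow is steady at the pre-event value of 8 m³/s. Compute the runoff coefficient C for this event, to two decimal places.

C ≈ 0.49

ΣQ_DR = 144.0 m³/s; V = ΣQ_DR·Δt = 7.776 × 10^5 m³.
Runoff depth d = V / A = 11.39 mm.
C = d / P = 11.39 / 23.1 = 0.49.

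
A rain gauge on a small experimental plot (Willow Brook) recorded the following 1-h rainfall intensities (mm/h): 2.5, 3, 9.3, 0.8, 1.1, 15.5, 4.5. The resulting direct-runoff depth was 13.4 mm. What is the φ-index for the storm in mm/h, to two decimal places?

Only the 2 blocks with intensity above φ contribute runoff: 9.3, 15.5 mm/h.
Σ(I−φ)·Δt = d  ⇒  (9.3+15.5 − 2φ)·1 = 13.4
φ = (24.80 − 13.4/1) / 2 = 5.70 mm/h.

φ ≈ 5.70 mm/h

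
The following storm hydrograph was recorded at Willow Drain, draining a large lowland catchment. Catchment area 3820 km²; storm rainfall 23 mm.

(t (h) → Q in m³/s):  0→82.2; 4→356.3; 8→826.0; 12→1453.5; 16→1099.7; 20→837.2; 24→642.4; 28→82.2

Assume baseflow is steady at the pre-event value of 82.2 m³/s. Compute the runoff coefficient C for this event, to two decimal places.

ΣQ_DR = 4722 m³/s; V = ΣQ_DR·Δt = 6.800 × 10^7 m³.
Runoff depth d = V / A = 17.80 mm.
C = d / P = 17.80 / 23 = 0.77.

C ≈ 0.77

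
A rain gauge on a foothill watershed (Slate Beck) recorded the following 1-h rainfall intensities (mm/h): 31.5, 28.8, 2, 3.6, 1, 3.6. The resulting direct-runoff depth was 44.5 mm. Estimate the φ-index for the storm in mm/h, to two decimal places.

Only the 2 blocks with intensity above φ contribute runoff: 31.5, 28.8 mm/h.
Σ(I−φ)·Δt = d  ⇒  (31.5+28.8 − 2φ)·1 = 44.5
φ = (60.30 − 44.5/1) / 2 = 7.90 mm/h.

φ ≈ 7.90 mm/h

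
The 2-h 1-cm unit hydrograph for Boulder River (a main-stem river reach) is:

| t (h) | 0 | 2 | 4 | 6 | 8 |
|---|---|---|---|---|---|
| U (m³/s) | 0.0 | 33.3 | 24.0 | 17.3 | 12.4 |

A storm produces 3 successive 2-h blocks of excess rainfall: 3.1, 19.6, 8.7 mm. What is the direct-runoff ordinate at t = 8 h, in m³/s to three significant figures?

By discrete convolution, Q_j = Σ (P_i / 10 mm) · U_{j−i}.
At t = 8 h (j=4): Q = (3.1/10)·12.4 + (19.6/10)·17.3 + (8.7/10)·24.0 = 58.6 m³/s.

Q ≈ 58.6 m³/s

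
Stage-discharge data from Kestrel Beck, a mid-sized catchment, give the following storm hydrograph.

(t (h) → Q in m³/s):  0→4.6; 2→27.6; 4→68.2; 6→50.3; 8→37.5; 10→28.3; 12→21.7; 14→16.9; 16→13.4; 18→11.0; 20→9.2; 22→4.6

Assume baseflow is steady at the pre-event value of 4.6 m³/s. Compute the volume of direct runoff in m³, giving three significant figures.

Direct-runoff ordinates (Q − Q_b): 0.0, 23.0, 63.6, 45.7, 32.9, 23.7, 17.1, 12.3, 8.8, 6.4, 4.6, 0.0 m³/s.
ΣQ_DR = 238.1 m³/s.
With Δt = 2 h = 7200 s, V = ΣQ_DR · Δt = 238.1 × 7200 = 1.71 × 10^6 m³.

V ≈ 1.71 × 10^6 m³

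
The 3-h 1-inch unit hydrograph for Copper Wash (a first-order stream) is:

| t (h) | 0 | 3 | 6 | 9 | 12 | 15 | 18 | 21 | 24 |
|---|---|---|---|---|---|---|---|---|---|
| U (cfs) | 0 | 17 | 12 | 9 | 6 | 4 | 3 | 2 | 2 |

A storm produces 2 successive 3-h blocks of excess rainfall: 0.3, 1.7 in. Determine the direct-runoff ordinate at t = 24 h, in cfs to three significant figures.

By discrete convolution, Q_j = Σ (P_i / 1 in) · U_{j−i}.
At t = 24 h (j=8): Q = (0.3/1)·2 + (1.7/1)·2 = 4.00 cfs.

Q ≈ 4.00 cfs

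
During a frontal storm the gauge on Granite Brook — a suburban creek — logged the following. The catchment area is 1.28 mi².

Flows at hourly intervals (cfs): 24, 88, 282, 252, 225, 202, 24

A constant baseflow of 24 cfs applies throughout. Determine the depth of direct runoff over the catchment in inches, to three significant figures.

d ≈ 1.12 in

Direct runoff: 0.0, 64.0, 258.0, 228.0, 201.0, 178.0, 0.0 cfs; ΣQ_DR = 929.0 cfs.
V = ΣQ_DR · Δt = 929.0 × 3600 s = 3.344 × 10^6 ft³.
Over A = 1.28 mi², depth = V / A = 1.12 in.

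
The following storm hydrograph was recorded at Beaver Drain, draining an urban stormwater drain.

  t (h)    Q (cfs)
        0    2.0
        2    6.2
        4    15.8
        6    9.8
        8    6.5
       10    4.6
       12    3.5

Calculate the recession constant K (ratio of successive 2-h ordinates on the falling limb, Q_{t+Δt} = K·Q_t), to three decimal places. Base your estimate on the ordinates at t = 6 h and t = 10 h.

Using the recession-limb readings at t = 6 h and t = 10 h: Q falls from 9.8 to 4.6 cfs over 2 intervals.
K = (Q₂/Q₁)^(1/2) = (4.6/9.8)^(1/2) = 0.685.

K ≈ 0.685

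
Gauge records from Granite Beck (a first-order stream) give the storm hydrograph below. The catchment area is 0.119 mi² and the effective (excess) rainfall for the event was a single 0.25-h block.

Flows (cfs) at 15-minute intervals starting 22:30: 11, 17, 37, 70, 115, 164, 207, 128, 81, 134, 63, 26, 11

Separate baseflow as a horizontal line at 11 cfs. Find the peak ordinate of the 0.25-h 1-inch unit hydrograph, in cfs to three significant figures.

Direct runoff: 0.0, 6.0, 26.0, 59.0, 104.0, 153.0, 196.0, 117.0, 70.0, 123.0, 52.0, 15.0, 0.0 cfs; ΣQ_DR = 921.0 cfs, peak = 196.0 cfs.
Runoff depth d = ΣQ_DR·Δt / A = 921.0 × 900 / (0.119 mi²) = 2.998 in.
The 1-inch UH is the DRH scaled by (1 in)/d, so U_p = 196.0 × 1/2.998 = 65.4 cfs.

U_p ≈ 65.4 cfs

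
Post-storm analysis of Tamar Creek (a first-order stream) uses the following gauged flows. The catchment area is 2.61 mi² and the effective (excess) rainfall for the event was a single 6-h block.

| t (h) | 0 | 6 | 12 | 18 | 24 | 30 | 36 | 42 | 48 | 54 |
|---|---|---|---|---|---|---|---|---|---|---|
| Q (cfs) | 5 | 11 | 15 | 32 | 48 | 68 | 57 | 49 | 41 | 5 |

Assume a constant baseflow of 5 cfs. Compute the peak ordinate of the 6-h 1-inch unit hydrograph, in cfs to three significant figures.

Direct runoff: 0.0, 6.0, 10.0, 27.0, 43.0, 63.0, 52.0, 44.0, 36.0, 0.0 cfs; ΣQ_DR = 281.0 cfs, peak = 63.0 cfs.
Runoff depth d = ΣQ_DR·Δt / A = 281.0 × 21600 / (2.61 mi²) = 1.001 in.
The 1-inch UH is the DRH scaled by (1 in)/d, so U_p = 63.0 × 1/1.001 = 62.9 cfs.

U_p ≈ 62.9 cfs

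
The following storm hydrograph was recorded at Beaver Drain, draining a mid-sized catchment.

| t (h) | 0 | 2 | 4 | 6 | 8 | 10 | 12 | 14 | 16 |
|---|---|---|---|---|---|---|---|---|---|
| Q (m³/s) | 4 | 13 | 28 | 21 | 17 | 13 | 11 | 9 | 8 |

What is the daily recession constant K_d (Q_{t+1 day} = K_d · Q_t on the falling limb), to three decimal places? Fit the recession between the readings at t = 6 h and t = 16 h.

K_d ≈ 0.099

Between t = 6 h and t = 16 h the flow falls from 21 to 8 m³/s over 5×2 h = 10 h.
Per-interval ratio K = (8/21)^(1/5) = 0.8245; K_d = K^(24/2) = 0.099.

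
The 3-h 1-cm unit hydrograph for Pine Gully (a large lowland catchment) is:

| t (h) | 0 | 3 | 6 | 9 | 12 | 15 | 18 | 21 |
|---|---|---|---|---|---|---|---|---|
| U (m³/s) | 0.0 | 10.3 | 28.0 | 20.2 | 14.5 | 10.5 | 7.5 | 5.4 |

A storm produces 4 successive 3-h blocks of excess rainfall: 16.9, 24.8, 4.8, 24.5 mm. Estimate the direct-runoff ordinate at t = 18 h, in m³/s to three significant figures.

By discrete convolution, Q_j = Σ (P_i / 10 mm) · U_{j−i}.
At t = 18 h (j=6): Q = (16.9/10)·7.5 + (24.8/10)·10.5 + (4.8/10)·14.5 + (24.5/10)·20.2 = 95.2 m³/s.

Q ≈ 95.2 m³/s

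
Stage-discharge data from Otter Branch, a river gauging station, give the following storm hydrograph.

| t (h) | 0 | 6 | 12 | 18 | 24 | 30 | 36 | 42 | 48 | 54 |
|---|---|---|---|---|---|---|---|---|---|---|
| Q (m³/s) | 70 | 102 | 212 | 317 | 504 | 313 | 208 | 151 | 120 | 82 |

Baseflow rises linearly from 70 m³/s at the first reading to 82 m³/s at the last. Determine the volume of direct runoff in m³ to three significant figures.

Direct-runoff ordinates (Q − Q_b): 0.00, 30.67, 139.33, 243.00, 428.67, 236.33, 130.00, 71.67, 39.33, 0.00 m³/s.
ΣQ_DR = 1319 m³/s.
With Δt = 6 h = 21600 s, V = ΣQ_DR · Δt = 1319 × 21600 = 2.85 × 10^7 m³.

V ≈ 2.85 × 10^7 m³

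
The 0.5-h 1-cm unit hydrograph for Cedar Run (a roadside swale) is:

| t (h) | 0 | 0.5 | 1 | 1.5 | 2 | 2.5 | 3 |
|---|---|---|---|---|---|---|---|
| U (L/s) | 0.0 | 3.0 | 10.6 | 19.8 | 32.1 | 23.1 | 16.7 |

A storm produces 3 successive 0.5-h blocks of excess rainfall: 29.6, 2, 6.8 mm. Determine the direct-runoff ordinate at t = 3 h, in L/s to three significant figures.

Q ≈ 75.9 L/s

By discrete convolution, Q_j = Σ (P_i / 10 mm) · U_{j−i}.
At t = 3 h (j=6): Q = (29.6/10)·16.7 + (2/10)·23.1 + (6.8/10)·32.1 = 75.9 L/s.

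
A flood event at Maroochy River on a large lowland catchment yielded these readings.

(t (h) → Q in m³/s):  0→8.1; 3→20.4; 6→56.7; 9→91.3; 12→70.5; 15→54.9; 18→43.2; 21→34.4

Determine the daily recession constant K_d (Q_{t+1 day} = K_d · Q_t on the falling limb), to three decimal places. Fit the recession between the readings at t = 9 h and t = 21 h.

K_d ≈ 0.142

Between t = 9 h and t = 21 h the flow falls from 91.3 to 34.4 m³/s over 4×3 h = 12 h.
Per-interval ratio K = (34.4/91.3)^(1/4) = 0.7835; K_d = K^(24/3) = 0.142.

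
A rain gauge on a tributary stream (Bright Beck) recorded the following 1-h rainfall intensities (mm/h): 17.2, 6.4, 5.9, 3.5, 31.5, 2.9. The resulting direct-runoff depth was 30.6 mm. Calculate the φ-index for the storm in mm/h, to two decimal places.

Only the 2 blocks with intensity above φ contribute runoff: 17.2, 31.5 mm/h.
Σ(I−φ)·Δt = d  ⇒  (17.2+31.5 − 2φ)·1 = 30.6
φ = (48.70 − 30.6/1) / 2 = 9.05 mm/h.

φ ≈ 9.05 mm/h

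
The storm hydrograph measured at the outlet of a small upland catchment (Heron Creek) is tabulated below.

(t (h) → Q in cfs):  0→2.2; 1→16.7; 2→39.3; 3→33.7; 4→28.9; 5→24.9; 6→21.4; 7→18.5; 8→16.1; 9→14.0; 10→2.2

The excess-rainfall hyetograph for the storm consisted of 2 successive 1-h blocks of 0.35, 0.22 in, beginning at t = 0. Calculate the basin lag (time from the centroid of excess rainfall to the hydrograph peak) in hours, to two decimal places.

Centroid of excess rainfall: t_c = Σ P_i·t̄_i / ΣP_i = 0.8860 h (block centres at 0.5, 1.5 h).
Hydrograph peak occurs at t = 2 h, so basin lag t_L = 2 − 0.8860 = 1.11 h.

t_L ≈ 1.11 h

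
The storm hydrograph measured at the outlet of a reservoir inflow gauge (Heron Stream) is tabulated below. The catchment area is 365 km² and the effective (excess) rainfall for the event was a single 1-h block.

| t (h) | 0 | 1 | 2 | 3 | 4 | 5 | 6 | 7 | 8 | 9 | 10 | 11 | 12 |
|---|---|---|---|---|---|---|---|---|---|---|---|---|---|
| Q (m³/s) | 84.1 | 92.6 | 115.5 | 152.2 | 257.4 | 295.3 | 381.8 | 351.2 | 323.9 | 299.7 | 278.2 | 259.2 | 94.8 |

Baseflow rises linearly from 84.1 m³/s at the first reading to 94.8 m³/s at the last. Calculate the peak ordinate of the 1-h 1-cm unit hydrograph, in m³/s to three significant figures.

Direct runoff: 0.00, 7.61, 29.62, 65.42, 169.73, 206.74, 292.35, 260.86, 232.67, 207.57, 185.18, 165.29, 0.00 m³/s; ΣQ_DR = 1823 m³/s, peak = 292.35 m³/s.
Runoff depth d = ΣQ_DR·Δt / A = 1823 × 3600 / (365 km²) = 17.98 mm.
The 1-cm UH is the DRH scaled by (10 mm)/d, so U_p = 292.35 × 10/17.98 = 163 m³/s.

U_p ≈ 163 m³/s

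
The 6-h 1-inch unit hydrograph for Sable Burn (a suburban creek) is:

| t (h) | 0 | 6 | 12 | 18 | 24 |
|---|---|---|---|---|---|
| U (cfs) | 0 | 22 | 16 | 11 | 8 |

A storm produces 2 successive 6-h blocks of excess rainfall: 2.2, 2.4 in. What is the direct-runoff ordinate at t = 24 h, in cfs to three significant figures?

By discrete convolution, Q_j = Σ (P_i / 1 in) · U_{j−i}.
At t = 24 h (j=4): Q = (2.2/1)·8 + (2.4/1)·11 = 44.0 cfs.

Q ≈ 44.0 cfs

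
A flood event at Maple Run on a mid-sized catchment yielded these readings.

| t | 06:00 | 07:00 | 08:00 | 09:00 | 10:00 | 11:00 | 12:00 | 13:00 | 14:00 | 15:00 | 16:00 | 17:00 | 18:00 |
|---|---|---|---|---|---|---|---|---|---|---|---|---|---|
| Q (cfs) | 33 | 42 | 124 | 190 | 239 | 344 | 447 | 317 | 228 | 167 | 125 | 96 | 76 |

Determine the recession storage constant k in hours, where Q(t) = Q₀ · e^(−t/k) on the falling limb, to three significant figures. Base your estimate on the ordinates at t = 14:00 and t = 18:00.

k ≈ 3.64 h

On the falling limb, Q drops from 228 to 76 cfs between t = 14:00 and t = 18:00 (Δt = 4 h).
k = −Δt / ln(Q₂/Q₁) = −4 / ln(76/228) = 3.64 h.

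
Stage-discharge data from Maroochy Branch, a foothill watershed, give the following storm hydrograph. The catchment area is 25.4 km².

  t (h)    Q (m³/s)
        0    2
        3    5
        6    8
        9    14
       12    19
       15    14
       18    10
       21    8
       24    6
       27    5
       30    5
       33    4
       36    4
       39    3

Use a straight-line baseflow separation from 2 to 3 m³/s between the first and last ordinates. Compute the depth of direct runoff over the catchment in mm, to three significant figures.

d ≈ 30.6 mm

Direct runoff: 0.00, 2.92, 5.85, 11.77, 16.69, 11.62, 7.54, 5.46, 3.38, 2.31, 2.23, 1.15, 1.08, 0.00 m³/s; ΣQ_DR = 72.00 m³/s.
V = ΣQ_DR · Δt = 72.00 × 10800 s = 7.776 × 10^5 m³.
Over A = 25.4 km², depth = V / A = 30.6 mm.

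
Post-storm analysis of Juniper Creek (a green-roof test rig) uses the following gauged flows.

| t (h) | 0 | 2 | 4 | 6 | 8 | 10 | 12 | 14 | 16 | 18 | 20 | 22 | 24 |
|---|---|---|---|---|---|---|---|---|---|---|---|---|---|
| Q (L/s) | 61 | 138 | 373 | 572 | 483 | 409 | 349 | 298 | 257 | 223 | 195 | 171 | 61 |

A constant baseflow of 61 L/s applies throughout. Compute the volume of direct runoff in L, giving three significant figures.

V ≈ 2.01 × 10^7 L

Direct-runoff ordinates (Q − Q_b): 0.0, 77.0, 312.0, 511.0, 422.0, 348.0, 288.0, 237.0, 196.0, 162.0, 134.0, 110.0, 0.0 L/s.
ΣQ_DR = 2797 L/s.
With Δt = 2 h = 7200 s, V = ΣQ_DR · Δt = 2797 × 7200 = 2.01 × 10^7 L.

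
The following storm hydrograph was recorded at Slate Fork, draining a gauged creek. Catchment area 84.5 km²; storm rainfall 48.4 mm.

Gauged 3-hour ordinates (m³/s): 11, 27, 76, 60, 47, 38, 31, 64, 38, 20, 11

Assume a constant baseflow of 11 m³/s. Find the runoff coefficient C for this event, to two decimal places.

ΣQ_DR = 302.0 m³/s; V = ΣQ_DR·Δt = 3.262 × 10^6 m³.
Runoff depth d = V / A = 38.60 mm.
C = d / P = 38.60 / 48.4 = 0.80.

C ≈ 0.80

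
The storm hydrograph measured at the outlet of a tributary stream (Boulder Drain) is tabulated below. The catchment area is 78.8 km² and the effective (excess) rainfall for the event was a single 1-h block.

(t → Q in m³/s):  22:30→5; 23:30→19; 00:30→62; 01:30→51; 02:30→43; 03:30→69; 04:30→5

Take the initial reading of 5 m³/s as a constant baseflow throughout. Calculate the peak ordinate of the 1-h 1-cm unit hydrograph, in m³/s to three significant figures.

U_p ≈ 64.0 m³/s

Direct runoff: 0.0, 14.0, 57.0, 46.0, 38.0, 64.0, 0.0 m³/s; ΣQ_DR = 219.0 m³/s, peak = 64.0 m³/s.
Runoff depth d = ΣQ_DR·Δt / A = 219.0 × 3600 / (78.8 km²) = 10.01 mm.
The 1-cm UH is the DRH scaled by (10 mm)/d, so U_p = 64.0 × 10/10.01 = 64.0 m³/s.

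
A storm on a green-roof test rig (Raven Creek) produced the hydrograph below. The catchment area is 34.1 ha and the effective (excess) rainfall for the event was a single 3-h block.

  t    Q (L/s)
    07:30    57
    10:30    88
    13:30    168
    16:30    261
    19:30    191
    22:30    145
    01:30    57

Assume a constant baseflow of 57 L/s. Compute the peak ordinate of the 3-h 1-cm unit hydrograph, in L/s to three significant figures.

U_p ≈ 113 L/s

Direct runoff: 0.0, 31.0, 111.0, 204.0, 134.0, 88.0, 0.0 L/s; ΣQ_DR = 568.0 L/s, peak = 204.0 L/s.
Runoff depth d = ΣQ_DR·Δt / A = 568.0 × 10800 / (34.1 ha) = 17.99 mm.
The 1-cm UH is the DRH scaled by (10 mm)/d, so U_p = 204.0 × 10/17.99 = 113 L/s.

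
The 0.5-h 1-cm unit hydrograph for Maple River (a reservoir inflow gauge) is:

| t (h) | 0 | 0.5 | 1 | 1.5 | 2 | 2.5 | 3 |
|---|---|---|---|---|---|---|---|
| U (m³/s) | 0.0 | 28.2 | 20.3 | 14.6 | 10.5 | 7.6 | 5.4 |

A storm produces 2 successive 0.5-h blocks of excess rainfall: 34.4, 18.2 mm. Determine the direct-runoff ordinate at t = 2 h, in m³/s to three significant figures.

By discrete convolution, Q_j = Σ (P_i / 10 mm) · U_{j−i}.
At t = 2 h (j=4): Q = (34.4/10)·10.5 + (18.2/10)·14.6 = 62.7 m³/s.

Q ≈ 62.7 m³/s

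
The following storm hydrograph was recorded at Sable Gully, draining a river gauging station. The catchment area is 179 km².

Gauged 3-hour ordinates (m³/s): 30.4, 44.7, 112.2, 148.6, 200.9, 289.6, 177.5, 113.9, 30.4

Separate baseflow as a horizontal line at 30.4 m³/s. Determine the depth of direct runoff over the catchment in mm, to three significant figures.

d ≈ 52.8 mm

Direct runoff: 0.0, 14.3, 81.8, 118.2, 170.5, 259.2, 147.1, 83.5, 0.0 m³/s; ΣQ_DR = 874.6 m³/s.
V = ΣQ_DR · Δt = 874.6 × 10800 s = 9.446 × 10^6 m³.
Over A = 179 km², depth = V / A = 52.8 mm.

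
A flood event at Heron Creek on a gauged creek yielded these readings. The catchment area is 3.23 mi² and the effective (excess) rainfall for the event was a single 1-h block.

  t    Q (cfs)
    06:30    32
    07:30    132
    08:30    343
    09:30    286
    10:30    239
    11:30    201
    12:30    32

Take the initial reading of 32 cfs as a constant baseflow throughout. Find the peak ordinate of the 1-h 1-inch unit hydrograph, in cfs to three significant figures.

Direct runoff: 0.0, 100.0, 311.0, 254.0, 207.0, 169.0, 0.0 cfs; ΣQ_DR = 1041 cfs, peak = 311.0 cfs.
Runoff depth d = ΣQ_DR·Δt / A = 1041 × 3600 / (3.23 mi²) = 0.4994 in.
The 1-inch UH is the DRH scaled by (1 in)/d, so U_p = 311.0 × 1/0.4994 = 623 cfs.

U_p ≈ 623 cfs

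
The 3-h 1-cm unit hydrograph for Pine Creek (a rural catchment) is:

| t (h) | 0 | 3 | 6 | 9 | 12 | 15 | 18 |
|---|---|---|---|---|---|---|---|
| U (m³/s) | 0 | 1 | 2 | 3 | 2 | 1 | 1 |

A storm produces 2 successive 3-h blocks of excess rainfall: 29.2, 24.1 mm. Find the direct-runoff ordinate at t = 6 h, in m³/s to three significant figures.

By discrete convolution, Q_j = Σ (P_i / 10 mm) · U_{j−i}.
At t = 6 h (j=2): Q = (29.2/10)·2 + (24.1/10)·1 = 8.25 m³/s.

Q ≈ 8.25 m³/s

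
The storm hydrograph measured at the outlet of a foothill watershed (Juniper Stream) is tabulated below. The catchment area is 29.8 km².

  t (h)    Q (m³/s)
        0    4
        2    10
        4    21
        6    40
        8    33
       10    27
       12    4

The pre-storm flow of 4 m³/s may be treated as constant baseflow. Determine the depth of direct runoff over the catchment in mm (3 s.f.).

Direct runoff: 0.0, 6.0, 17.0, 36.0, 29.0, 23.0, 0.0 m³/s; ΣQ_DR = 111.0 m³/s.
V = ΣQ_DR · Δt = 111.0 × 7200 s = 7.992 × 10^5 m³.
Over A = 29.8 km², depth = V / A = 26.8 mm.

d ≈ 26.8 mm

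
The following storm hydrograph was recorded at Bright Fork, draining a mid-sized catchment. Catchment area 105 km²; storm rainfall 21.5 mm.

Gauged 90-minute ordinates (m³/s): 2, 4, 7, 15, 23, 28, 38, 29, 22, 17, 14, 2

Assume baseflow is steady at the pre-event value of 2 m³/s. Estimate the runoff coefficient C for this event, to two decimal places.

ΣQ_DR = 177.0 m³/s; V = ΣQ_DR·Δt = 9.558 × 10^5 m³.
Runoff depth d = V / A = 9.103 mm.
C = d / P = 9.103 / 21.5 = 0.42.

C ≈ 0.42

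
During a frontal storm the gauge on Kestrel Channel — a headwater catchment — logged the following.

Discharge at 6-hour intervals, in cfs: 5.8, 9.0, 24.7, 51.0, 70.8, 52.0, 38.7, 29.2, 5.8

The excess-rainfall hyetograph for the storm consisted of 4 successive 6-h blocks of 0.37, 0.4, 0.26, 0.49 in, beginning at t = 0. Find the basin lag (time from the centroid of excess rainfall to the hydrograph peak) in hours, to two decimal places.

t_L ≈ 11.57 h

Centroid of excess rainfall: t_c = Σ P_i·t̄_i / ΣP_i = 12.4342 h (block centres at 3, 9, 15, 21 h).
Hydrograph peak occurs at t = 24 h, so basin lag t_L = 24 − 12.4342 = 11.57 h.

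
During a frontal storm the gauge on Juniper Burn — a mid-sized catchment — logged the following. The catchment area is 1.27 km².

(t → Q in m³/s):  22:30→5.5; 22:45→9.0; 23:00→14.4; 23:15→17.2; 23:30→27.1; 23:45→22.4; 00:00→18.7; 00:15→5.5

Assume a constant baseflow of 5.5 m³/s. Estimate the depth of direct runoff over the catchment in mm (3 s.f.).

Direct runoff: 0.0, 3.5, 8.9, 11.7, 21.6, 16.9, 13.2, 0.0 m³/s; ΣQ_DR = 75.80 m³/s.
V = ΣQ_DR · Δt = 75.80 × 900 s = 68220 m³.
Over A = 1.27 km², depth = V / A = 53.7 mm.

d ≈ 53.7 mm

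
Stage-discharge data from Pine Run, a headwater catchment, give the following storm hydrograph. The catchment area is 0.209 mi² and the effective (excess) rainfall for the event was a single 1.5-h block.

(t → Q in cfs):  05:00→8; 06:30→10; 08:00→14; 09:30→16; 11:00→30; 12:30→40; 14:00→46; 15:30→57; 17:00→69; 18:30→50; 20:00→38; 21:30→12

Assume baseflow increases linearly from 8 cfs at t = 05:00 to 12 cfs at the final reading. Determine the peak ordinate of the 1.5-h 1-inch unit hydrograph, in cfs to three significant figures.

Direct runoff: 0.00, 1.64, 5.27, 6.91, 20.55, 30.18, 35.82, 46.45, 58.09, 38.73, 26.36, 0.00 cfs; ΣQ_DR = 270.0 cfs, peak = 58.09 cfs.
Runoff depth d = ΣQ_DR·Δt / A = 270.0 × 5400 / (0.209 mi²) = 3.003 in.
The 1-inch UH is the DRH scaled by (1 in)/d, so U_p = 58.09 × 1/3.003 = 19.3 cfs.

U_p ≈ 19.3 cfs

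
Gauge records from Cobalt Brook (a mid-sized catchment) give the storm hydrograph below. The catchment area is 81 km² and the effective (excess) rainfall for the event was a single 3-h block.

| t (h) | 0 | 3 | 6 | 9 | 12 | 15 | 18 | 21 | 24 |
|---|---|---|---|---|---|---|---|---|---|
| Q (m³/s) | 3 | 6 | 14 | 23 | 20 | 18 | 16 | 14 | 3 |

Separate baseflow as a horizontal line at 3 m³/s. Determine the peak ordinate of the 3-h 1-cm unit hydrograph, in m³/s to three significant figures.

Direct runoff: 0.0, 3.0, 11.0, 20.0, 17.0, 15.0, 13.0, 11.0, 0.0 m³/s; ΣQ_DR = 90.00 m³/s, peak = 20.0 m³/s.
Runoff depth d = ΣQ_DR·Δt / A = 90.00 × 10800 / (81 km²) = 12.00 mm.
The 1-cm UH is the DRH scaled by (10 mm)/d, so U_p = 20.0 × 10/12.00 = 16.7 m³/s.

U_p ≈ 16.7 m³/s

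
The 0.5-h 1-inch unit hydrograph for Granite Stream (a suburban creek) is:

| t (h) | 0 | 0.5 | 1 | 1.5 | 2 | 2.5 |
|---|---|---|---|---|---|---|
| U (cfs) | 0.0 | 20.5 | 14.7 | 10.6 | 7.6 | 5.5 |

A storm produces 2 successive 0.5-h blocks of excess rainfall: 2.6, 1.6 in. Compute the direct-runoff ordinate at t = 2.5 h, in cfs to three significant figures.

Q ≈ 26.5 cfs

By discrete convolution, Q_j = Σ (P_i / 1 in) · U_{j−i}.
At t = 2.5 h (j=5): Q = (2.6/1)·5.5 + (1.6/1)·7.6 = 26.5 cfs.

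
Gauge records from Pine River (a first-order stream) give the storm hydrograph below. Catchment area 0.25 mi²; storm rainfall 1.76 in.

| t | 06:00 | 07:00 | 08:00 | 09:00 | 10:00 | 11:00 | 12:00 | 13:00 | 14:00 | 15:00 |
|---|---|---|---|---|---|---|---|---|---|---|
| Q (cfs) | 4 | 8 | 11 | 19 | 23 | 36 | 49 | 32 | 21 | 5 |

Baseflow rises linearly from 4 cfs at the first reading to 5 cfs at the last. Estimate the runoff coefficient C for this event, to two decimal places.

C ≈ 0.57

ΣQ_DR = 163.0 cfs; V = ΣQ_DR·Δt = 5.868 × 10^5 ft³.
Runoff depth d = V / A = 1.010 in.
C = d / P = 1.010 / 1.76 = 0.57.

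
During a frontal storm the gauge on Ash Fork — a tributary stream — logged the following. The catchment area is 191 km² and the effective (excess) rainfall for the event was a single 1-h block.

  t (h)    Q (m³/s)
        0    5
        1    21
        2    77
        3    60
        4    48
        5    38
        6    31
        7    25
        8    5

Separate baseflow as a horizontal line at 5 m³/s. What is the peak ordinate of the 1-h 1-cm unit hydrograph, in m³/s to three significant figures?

Direct runoff: 0.0, 16.0, 72.0, 55.0, 43.0, 33.0, 26.0, 20.0, 0.0 m³/s; ΣQ_DR = 265.0 m³/s, peak = 72.0 m³/s.
Runoff depth d = ΣQ_DR·Δt / A = 265.0 × 3600 / (191 km²) = 4.995 mm.
The 1-cm UH is the DRH scaled by (10 mm)/d, so U_p = 72.0 × 10/4.995 = 144 m³/s.

U_p ≈ 144 m³/s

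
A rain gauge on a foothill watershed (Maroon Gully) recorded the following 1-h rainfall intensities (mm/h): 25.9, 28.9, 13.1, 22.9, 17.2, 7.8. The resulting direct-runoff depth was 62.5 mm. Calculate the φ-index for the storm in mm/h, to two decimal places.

φ ≈ 9.10 mm/h

Only the 5 blocks with intensity above φ contribute runoff: 25.9, 28.9, 13.1, 22.9, 17.2 mm/h.
Σ(I−φ)·Δt = d  ⇒  (25.9+28.9+13.1+22.9+17.2 − 5φ)·1 = 62.5
φ = (108.0 − 62.5/1) / 5 = 9.10 mm/h.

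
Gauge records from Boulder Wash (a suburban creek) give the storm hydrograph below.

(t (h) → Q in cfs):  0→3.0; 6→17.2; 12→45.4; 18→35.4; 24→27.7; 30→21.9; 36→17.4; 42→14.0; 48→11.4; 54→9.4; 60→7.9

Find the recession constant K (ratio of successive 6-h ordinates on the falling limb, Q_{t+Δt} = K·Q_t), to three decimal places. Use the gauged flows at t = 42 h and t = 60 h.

K ≈ 0.826

Using the recession-limb readings at t = 42 h and t = 60 h: Q falls from 14.0 to 7.9 cfs over 3 intervals.
K = (Q₂/Q₁)^(1/3) = (7.9/14.0)^(1/3) = 0.826.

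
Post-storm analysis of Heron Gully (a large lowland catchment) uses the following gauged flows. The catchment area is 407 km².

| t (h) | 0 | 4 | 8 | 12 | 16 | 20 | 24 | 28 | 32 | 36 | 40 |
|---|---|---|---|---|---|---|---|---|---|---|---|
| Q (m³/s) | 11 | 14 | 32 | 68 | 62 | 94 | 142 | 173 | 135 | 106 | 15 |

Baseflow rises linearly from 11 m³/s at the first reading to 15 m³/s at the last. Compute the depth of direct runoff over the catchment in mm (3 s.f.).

d ≈ 25.1 mm

Direct runoff: 0.00, 2.60, 20.20, 55.80, 49.40, 81.00, 128.60, 159.20, 120.80, 91.40, 0.00 m³/s; ΣQ_DR = 709.0 m³/s.
V = ΣQ_DR · Δt = 709.0 × 14400 s = 1.021 × 10^7 m³.
Over A = 407 km², depth = V / A = 25.1 mm.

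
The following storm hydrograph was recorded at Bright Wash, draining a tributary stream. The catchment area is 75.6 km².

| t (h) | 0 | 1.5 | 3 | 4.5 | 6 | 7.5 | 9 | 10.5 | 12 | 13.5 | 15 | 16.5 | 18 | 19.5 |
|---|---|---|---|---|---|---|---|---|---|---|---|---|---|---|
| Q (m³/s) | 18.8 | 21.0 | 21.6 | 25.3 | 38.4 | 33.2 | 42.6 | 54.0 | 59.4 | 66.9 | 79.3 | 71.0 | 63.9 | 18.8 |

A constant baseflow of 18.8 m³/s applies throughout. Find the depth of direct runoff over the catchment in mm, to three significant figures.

Direct runoff: 0.0, 2.2, 2.8, 6.5, 19.6, 14.4, 23.8, 35.2, 40.6, 48.1, 60.5, 52.2, 45.1, 0.0 m³/s; ΣQ_DR = 351.0 m³/s.
V = ΣQ_DR · Δt = 351.0 × 5400 s = 1.895 × 10^6 m³.
Over A = 75.6 km², depth = V / A = 25.1 mm.

d ≈ 25.1 mm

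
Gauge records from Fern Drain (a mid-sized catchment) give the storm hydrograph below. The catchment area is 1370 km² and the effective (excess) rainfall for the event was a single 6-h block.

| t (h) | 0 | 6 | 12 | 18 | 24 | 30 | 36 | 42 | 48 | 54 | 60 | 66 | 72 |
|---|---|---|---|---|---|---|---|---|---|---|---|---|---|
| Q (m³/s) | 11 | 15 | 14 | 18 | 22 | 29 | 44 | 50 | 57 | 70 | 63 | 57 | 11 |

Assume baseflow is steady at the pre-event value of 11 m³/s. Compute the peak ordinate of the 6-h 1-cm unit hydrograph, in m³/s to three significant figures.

U_p ≈ 118 m³/s

Direct runoff: 0.0, 4.0, 3.0, 7.0, 11.0, 18.0, 33.0, 39.0, 46.0, 59.0, 52.0, 46.0, 0.0 m³/s; ΣQ_DR = 318.0 m³/s, peak = 59.0 m³/s.
Runoff depth d = ΣQ_DR·Δt / A = 318.0 × 21600 / (1370 km²) = 5.014 mm.
The 1-cm UH is the DRH scaled by (10 mm)/d, so U_p = 59.0 × 10/5.014 = 118 m³/s.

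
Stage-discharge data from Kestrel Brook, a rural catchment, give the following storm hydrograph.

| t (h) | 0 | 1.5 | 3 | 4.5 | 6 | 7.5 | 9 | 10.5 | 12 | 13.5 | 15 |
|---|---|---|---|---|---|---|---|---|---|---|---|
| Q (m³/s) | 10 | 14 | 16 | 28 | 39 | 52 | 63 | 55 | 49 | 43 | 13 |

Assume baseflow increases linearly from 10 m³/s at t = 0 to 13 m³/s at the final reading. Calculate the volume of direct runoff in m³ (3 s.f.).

Direct-runoff ordinates (Q − Q_b): 0.00, 3.70, 5.40, 17.10, 27.80, 40.50, 51.20, 42.90, 36.60, 30.30, 0.00 m³/s.
ΣQ_DR = 255.5 m³/s.
With Δt = 1.5 h = 5400 s, V = ΣQ_DR · Δt = 255.5 × 5400 = 1.38 × 10^6 m³.

V ≈ 1.38 × 10^6 m³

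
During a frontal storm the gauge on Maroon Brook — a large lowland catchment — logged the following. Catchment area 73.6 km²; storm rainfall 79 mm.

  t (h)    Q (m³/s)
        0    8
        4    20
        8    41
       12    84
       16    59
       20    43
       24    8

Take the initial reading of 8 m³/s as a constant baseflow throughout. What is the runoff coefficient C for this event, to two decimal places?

ΣQ_DR = 207.0 m³/s; V = ΣQ_DR·Δt = 2.981 × 10^6 m³.
Runoff depth d = V / A = 40.50 mm.
C = d / P = 40.50 / 79 = 0.51.

C ≈ 0.51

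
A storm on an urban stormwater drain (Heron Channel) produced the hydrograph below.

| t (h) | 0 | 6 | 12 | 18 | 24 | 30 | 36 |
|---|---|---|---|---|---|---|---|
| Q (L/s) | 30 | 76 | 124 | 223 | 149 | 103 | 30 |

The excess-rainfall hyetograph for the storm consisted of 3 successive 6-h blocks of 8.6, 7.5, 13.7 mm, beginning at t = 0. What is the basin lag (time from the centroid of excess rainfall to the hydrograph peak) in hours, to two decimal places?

Centroid of excess rainfall: t_c = Σ P_i·t̄_i / ΣP_i = 10.0268 h (block centres at 3, 9, 15 h).
Hydrograph peak occurs at t = 18 h, so basin lag t_L = 18 − 10.0268 = 7.97 h.

t_L ≈ 7.97 h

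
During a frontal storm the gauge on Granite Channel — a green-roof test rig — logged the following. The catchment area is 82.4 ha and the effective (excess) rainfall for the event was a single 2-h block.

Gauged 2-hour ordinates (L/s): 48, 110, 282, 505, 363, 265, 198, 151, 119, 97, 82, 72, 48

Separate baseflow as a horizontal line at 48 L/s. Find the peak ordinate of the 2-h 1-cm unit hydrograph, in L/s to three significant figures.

U_p ≈ 305 L/s

Direct runoff: 0.0, 62.0, 234.0, 457.0, 315.0, 217.0, 150.0, 103.0, 71.0, 49.0, 34.0, 24.0, 0.0 L/s; ΣQ_DR = 1716 L/s, peak = 457.0 L/s.
Runoff depth d = ΣQ_DR·Δt / A = 1716 × 7200 / (82.4 ha) = 14.99 mm.
The 1-cm UH is the DRH scaled by (10 mm)/d, so U_p = 457.0 × 10/14.99 = 305 L/s.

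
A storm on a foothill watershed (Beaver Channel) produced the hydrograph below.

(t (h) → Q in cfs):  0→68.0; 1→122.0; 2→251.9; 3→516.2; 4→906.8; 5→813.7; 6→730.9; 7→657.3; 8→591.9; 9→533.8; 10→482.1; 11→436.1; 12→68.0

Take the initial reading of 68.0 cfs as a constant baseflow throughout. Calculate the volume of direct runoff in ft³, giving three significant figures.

V ≈ 1.91 × 10^7 ft³

Direct-runoff ordinates (Q − Q_b): 0.0, 54.0, 183.9, 448.2, 838.8, 745.7, 662.9, 589.3, 523.9, 465.8, 414.1, 368.1, 0.0 cfs.
ΣQ_DR = 5295 cfs.
With Δt = 1 h = 3600 s, V = ΣQ_DR · Δt = 5295 × 3600 = 1.91 × 10^7 ft³.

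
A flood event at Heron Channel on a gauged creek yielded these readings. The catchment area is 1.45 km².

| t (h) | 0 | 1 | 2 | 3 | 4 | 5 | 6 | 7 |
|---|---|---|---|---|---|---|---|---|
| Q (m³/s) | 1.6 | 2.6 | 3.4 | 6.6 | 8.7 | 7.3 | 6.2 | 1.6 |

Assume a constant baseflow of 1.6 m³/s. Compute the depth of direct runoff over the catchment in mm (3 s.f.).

Direct runoff: 0.0, 1.0, 1.8, 5.0, 7.1, 5.7, 4.6, 0.0 m³/s; ΣQ_DR = 25.20 m³/s.
V = ΣQ_DR · Δt = 25.20 × 3600 s = 90720 m³.
Over A = 1.45 km², depth = V / A = 62.6 mm.

d ≈ 62.6 mm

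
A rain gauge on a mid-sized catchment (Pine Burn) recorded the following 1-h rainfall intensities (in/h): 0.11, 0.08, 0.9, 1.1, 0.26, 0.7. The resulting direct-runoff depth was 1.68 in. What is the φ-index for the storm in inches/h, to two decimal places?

φ ≈ 0.34 in/h

Only the 3 blocks with intensity above φ contribute runoff: 0.9, 1.1, 0.7 in/h.
Σ(I−φ)·Δt = d  ⇒  (0.9+1.1+0.7 − 3φ)·1 = 1.68
φ = (2.700 − 1.68/1) / 3 = 0.34 in/h.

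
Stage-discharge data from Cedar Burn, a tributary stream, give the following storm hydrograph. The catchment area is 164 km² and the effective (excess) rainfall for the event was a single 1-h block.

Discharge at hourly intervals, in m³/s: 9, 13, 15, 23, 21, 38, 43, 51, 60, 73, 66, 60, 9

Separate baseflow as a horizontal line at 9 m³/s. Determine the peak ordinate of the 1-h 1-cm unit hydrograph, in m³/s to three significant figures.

U_p ≈ 80.1 m³/s

Direct runoff: 0.0, 4.0, 6.0, 14.0, 12.0, 29.0, 34.0, 42.0, 51.0, 64.0, 57.0, 51.0, 0.0 m³/s; ΣQ_DR = 364.0 m³/s, peak = 64.0 m³/s.
Runoff depth d = ΣQ_DR·Δt / A = 364.0 × 3600 / (164 km²) = 7.990 mm.
The 1-cm UH is the DRH scaled by (10 mm)/d, so U_p = 64.0 × 10/7.990 = 80.1 m³/s.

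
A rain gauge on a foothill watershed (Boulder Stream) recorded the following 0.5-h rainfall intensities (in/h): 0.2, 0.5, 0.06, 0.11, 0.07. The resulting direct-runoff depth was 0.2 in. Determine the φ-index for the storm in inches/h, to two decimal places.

φ ≈ 0.15 in/h

Only the 2 blocks with intensity above φ contribute runoff: 0.2, 0.5 in/h.
Σ(I−φ)·Δt = d  ⇒  (0.2+0.5 − 2φ)·0.5 = 0.2
φ = (0.7000 − 0.2/0.5) / 2 = 0.15 in/h.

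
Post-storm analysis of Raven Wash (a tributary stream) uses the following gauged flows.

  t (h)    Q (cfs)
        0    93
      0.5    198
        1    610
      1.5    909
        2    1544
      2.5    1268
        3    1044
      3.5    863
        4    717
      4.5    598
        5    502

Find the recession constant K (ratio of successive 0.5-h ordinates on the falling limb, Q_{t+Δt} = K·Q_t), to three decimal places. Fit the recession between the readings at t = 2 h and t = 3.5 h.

Using the recession-limb readings at t = 2 h and t = 3.5 h: Q falls from 1544 to 863 cfs over 3 intervals.
K = (Q₂/Q₁)^(1/3) = (863/1544)^(1/3) = 0.824.

K ≈ 0.824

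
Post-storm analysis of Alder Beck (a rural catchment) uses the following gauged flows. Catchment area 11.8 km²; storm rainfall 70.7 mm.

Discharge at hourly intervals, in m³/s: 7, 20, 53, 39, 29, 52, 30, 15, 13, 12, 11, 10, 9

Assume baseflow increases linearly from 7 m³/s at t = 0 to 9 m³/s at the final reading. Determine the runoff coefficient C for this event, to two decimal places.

C ≈ 0.85

ΣQ_DR = 196.0 m³/s; V = ΣQ_DR·Δt = 7.056 × 10^5 m³.
Runoff depth d = V / A = 59.80 mm.
C = d / P = 59.80 / 70.7 = 0.85.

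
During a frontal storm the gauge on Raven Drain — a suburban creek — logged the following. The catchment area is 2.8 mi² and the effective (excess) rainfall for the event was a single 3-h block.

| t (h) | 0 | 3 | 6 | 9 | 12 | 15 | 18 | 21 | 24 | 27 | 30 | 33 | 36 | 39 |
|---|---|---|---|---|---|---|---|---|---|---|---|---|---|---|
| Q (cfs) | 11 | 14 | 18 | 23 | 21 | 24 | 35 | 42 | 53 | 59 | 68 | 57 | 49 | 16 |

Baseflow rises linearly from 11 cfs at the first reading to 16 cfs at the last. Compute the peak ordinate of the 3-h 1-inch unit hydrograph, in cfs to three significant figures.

Direct runoff: 0.00, 2.62, 6.23, 10.85, 8.46, 11.08, 21.69, 28.31, 38.92, 44.54, 53.15, 41.77, 33.38, 0.00 cfs; ΣQ_DR = 301.0 cfs, peak = 53.15 cfs.
Runoff depth d = ΣQ_DR·Δt / A = 301.0 × 10800 / (2.8 mi²) = 0.4997 in.
The 1-inch UH is the DRH scaled by (1 in)/d, so U_p = 53.15 × 1/0.4997 = 106 cfs.

U_p ≈ 106 cfs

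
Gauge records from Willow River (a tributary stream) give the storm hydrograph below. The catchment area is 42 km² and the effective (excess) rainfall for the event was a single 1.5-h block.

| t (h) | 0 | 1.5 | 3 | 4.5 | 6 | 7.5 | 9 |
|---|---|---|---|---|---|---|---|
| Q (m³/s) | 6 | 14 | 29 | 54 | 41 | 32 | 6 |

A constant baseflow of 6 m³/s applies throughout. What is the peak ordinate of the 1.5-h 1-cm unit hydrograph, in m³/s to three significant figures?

U_p ≈ 26.7 m³/s

Direct runoff: 0.0, 8.0, 23.0, 48.0, 35.0, 26.0, 0.0 m³/s; ΣQ_DR = 140.0 m³/s, peak = 48.0 m³/s.
Runoff depth d = ΣQ_DR·Δt / A = 140.0 × 5400 / (42 km²) = 18.00 mm.
The 1-cm UH is the DRH scaled by (10 mm)/d, so U_p = 48.0 × 10/18.00 = 26.7 m³/s.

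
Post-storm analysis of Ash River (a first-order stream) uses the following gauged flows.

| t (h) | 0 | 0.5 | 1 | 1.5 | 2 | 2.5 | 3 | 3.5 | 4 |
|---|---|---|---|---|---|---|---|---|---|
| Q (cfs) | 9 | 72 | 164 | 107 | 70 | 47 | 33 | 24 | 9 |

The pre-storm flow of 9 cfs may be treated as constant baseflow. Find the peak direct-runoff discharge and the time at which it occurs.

Q_p = 155.0 cfs at t = 1 h

Subtracting baseflow gives direct-runoff ordinates: 0.0, 63.0, 155.0, 98.0, 61.0, 38.0, 24.0, 15.0, 0.0 cfs.
The maximum is 155.0 cfs, occurring at the reading for t = 1 h.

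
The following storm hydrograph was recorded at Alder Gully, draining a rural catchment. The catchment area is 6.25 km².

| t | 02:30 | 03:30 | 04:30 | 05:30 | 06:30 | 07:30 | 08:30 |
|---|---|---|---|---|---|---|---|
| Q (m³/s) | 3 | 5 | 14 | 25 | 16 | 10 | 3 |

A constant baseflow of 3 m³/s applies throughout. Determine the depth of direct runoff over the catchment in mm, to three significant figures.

Direct runoff: 0.0, 2.0, 11.0, 22.0, 13.0, 7.0, 0.0 m³/s; ΣQ_DR = 55.00 m³/s.
V = ΣQ_DR · Δt = 55.00 × 3600 s = 1.980 × 10^5 m³.
Over A = 6.25 km², depth = V / A = 31.7 mm.

d ≈ 31.7 mm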